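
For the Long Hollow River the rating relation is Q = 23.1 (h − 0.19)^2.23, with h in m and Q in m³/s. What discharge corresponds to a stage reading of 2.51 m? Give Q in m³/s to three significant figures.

Q = 23.1 × (2.51 − 0.19)^2.23 = 23.1 × 2.32^2.23 = 150.9 m³/s

151 m³/s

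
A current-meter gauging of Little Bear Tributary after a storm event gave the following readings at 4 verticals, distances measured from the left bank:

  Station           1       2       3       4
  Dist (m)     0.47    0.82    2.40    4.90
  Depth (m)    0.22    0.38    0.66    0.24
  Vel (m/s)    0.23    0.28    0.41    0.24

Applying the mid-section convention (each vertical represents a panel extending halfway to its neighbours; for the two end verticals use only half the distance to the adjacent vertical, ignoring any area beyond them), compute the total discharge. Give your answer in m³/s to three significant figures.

0.736 m³/s

w_1 = (0.82 − 0.47)/2 = 0.175 m; q_1 = 0.23 × 0.22 × 0.175 = 0.008855 m³/s
w_2 = (2.40 − 0.47)/2 = 0.965 m; q_2 = 0.28 × 0.38 × 0.965 = 0.1027 m³/s
w_3 = (4.90 − 0.82)/2 = 2.04 m; q_3 = 0.41 × 0.66 × 2.04 = 0.5520 m³/s
w_4 = (4.90 − 2.40)/2 = 1.25 m; q_4 = 0.24 × 0.24 × 1.25 = 0.07200 m³/s
Q = Σ qᵢ = 0.7356 m³/s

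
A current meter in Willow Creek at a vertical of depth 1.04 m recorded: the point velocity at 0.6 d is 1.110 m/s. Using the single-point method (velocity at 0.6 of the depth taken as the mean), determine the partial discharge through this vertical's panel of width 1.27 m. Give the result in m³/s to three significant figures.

1.47 m³/s

v̄ = v₀.₆ = 1.110 m/s
q = v̄ × d × w = 1.110 × 1.04 × 1.27 = 1.466 m³/s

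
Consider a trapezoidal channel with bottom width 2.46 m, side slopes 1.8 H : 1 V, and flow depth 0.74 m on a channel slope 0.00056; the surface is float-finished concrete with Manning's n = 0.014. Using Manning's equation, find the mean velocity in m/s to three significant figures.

1.08 m/s

A = (b + z·y)·y = (2.46 + 1.8×0.74)×0.74 = 2.806 m²
P = b + 2y√(1+z²) = 2.46 + 2×0.74×√(1+1.8²) = 5.508 m
R = A/P = 2.806/5.508 = 0.5095 m
Q = (1/n)·A·R^(2/3)·S^(1/2) = (1/0.014) × 2.806 × 0.5095^(2/3) × 0.00056^(1/2) = 3.026 m³/s
V = Q/A = 3.026/2.806 = 1.078 m/s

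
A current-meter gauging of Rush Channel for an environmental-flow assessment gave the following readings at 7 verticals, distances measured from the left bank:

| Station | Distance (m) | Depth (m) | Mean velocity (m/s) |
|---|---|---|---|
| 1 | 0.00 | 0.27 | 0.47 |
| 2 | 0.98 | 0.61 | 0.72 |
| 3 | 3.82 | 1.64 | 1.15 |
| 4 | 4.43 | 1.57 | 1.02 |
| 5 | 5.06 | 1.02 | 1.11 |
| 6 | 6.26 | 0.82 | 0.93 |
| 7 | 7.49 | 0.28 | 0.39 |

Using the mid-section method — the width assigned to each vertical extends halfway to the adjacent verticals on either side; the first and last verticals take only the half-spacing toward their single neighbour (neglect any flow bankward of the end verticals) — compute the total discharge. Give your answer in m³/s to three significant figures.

7.18 m³/s

w_1 = (0.98 − 0.00)/2 = 0.49 m; q_1 = 0.47 × 0.27 × 0.49 = 0.06218 m³/s
w_2 = (3.82 − 0.00)/2 = 1.91 m; q_2 = 0.72 × 0.61 × 1.91 = 0.8389 m³/s
w_3 = (4.43 − 0.98)/2 = 1.725 m; q_3 = 1.15 × 1.64 × 1.725 = 3.253 m³/s
w_4 = (5.06 − 3.82)/2 = 0.62 m; q_4 = 1.02 × 1.57 × 0.62 = 0.9929 m³/s
w_5 = (6.26 − 4.43)/2 = 0.915 m; q_5 = 1.11 × 1.02 × 0.915 = 1.036 m³/s
w_6 = (7.49 − 5.06)/2 = 1.215 m; q_6 = 0.93 × 0.82 × 1.215 = 0.9266 m³/s
w_7 = (7.49 − 6.26)/2 = 0.615 m; q_7 = 0.39 × 0.28 × 0.615 = 0.06716 m³/s
Q = Σ qᵢ = 7.177 m³/s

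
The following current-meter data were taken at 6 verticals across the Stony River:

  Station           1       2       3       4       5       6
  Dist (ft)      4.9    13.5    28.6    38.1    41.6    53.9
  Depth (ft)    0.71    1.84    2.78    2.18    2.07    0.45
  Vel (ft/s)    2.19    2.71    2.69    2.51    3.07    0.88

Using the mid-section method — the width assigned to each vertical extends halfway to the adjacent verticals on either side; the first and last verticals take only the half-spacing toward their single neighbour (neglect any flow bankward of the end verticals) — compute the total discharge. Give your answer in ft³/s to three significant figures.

246 ft³/s

w_1 = (13.5 − 4.9)/2 = 4.3 ft; q_1 = 2.19 × 0.71 × 4.3 = 6.686 ft³/s
w_2 = (28.6 − 4.9)/2 = 11.85 ft; q_2 = 2.71 × 1.84 × 11.85 = 59.09 ft³/s
w_3 = (38.1 − 13.5)/2 = 12.3 ft; q_3 = 2.69 × 2.78 × 12.3 = 91.98 ft³/s
w_4 = (41.6 − 28.6)/2 = 6.5 ft; q_4 = 2.51 × 2.18 × 6.5 = 35.57 ft³/s
w_5 = (53.9 − 38.1)/2 = 7.9 ft; q_5 = 3.07 × 2.07 × 7.9 = 50.20 ft³/s
w_6 = (53.9 − 41.6)/2 = 6.15 ft; q_6 = 0.88 × 0.45 × 6.15 = 2.435 ft³/s
Q = Σ qᵢ = 246.0 ft³/s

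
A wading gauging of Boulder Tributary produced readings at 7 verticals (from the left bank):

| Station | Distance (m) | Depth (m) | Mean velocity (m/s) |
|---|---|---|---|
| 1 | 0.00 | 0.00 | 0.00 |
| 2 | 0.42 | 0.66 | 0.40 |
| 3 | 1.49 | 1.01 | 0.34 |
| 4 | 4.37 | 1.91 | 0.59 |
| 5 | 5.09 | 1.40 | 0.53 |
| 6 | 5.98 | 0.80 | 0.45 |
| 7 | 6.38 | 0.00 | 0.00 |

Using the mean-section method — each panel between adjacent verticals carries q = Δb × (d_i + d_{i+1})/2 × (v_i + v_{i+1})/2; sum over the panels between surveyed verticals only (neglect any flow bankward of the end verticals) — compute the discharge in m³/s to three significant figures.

Panel 1-2: Δb = 0.42 m, d̄ = (0.00+0.66)/2 = 0.33, v̄ = (0.00+0.40)/2 = 0.2 → q = 0.42×0.33×0.2 = 0.02772 m³/s
Panel 2-3: Δb = 1.07 m, d̄ = (0.66+1.01)/2 = 0.835, v̄ = (0.40+0.34)/2 = 0.37 → q = 1.07×0.835×0.37 = 0.3306 m³/s
Panel 3-4: Δb = 2.88 m, d̄ = (1.01+1.91)/2 = 1.46, v̄ = (0.34+0.59)/2 = 0.465 → q = 2.88×1.46×0.465 = 1.955 m³/s
Panel 4-5: Δb = 0.72 m, d̄ = (1.91+1.40)/2 = 1.655, v̄ = (0.59+0.53)/2 = 0.56 → q = 0.72×1.655×0.56 = 0.6673 m³/s
Panel 5-6: Δb = 0.89 m, d̄ = (1.40+0.80)/2 = 1.1, v̄ = (0.53+0.45)/2 = 0.49 → q = 0.89×1.1×0.49 = 0.4797 m³/s
Panel 6-7: Δb = 0.4 m, d̄ = (0.80+0.00)/2 = 0.4, v̄ = (0.45+0.00)/2 = 0.225 → q = 0.4×0.4×0.225 = 0.03600 m³/s
Q = Σ q = 3.497 m³/s

3.50 m³/s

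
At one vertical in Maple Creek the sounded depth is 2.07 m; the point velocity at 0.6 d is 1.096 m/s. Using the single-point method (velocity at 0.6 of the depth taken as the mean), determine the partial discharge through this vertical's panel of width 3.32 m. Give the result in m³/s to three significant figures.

v̄ = v₀.₆ = 1.096 m/s
q = v̄ × d × w = 1.096 × 2.07 × 3.32 = 7.532 m³/s

7.53 m³/s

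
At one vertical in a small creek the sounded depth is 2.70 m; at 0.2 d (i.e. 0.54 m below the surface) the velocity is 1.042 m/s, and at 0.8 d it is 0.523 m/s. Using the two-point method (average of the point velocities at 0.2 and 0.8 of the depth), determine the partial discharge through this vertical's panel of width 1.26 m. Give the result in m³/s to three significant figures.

2.66 m³/s

v̄ = (1.042 + 0.523) / 2 = 0.7825 m/s
q = v̄ × d × w = 0.7825 × 2.70 × 1.26 = 2.662 m³/s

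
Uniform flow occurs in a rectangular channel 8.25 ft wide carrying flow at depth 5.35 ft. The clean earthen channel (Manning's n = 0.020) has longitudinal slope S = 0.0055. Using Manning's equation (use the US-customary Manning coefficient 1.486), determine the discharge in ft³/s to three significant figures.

A = b·y = 8.25 × 5.35 = 44.14 ft²
P = b + 2y = 8.25 + 2×5.35 = 18.95 ft
R = A/P = 44.14/18.95 = 2.329 ft
Q = (1.486/n)·A·R^(2/3)·S^(1/2) = (1.486/0.020) × 44.14 × 2.329^(2/3) × 0.0055^(1/2) = 427.3 ft³/s

427 ft³/s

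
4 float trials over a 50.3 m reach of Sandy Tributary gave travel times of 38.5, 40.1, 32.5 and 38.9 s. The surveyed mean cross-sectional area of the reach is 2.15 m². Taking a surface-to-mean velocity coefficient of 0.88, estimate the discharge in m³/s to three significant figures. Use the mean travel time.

t̄ = (38.5 + 40.1 + 32.5 + 38.9) / 4 = 37.5 s
v_surface = L / t̄ = 50.3 / 37.5 = 1.341 m/s
v_mean = 0.88 × 1.341 = 1.180 m/s
Q = A × v_mean = 2.15 × 1.180 = 2.538 m³/s

2.54 m³/s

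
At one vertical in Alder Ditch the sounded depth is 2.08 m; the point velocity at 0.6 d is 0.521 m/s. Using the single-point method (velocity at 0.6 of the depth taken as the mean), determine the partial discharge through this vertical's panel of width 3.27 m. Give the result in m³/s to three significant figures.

3.54 m³/s

v̄ = v₀.₆ = 0.521 m/s
q = v̄ × d × w = 0.5210 × 2.08 × 3.27 = 3.544 m³/s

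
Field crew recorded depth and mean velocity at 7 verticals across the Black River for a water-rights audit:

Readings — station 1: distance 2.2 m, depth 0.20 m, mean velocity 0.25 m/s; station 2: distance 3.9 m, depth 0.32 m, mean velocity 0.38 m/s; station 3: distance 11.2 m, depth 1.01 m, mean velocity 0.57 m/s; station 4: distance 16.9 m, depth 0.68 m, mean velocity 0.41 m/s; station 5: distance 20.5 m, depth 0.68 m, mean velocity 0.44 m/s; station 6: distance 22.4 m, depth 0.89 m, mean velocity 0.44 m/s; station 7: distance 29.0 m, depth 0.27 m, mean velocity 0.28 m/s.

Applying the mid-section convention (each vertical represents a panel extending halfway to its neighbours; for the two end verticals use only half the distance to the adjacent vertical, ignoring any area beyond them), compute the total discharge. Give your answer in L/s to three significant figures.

8360 L/s

w_1 = (3.9 − 2.2)/2 = 0.85 m; q_1 = 0.25 × 0.20 × 0.85 = 0.04250 m³/s
w_2 = (11.2 − 2.2)/2 = 4.5 m; q_2 = 0.38 × 0.32 × 4.5 = 0.5472 m³/s
w_3 = (16.9 − 3.9)/2 = 6.5 m; q_3 = 0.57 × 1.01 × 6.5 = 3.742 m³/s
w_4 = (20.5 − 11.2)/2 = 4.65 m; q_4 = 0.41 × 0.68 × 4.65 = 1.296 m³/s
w_5 = (22.4 − 16.9)/2 = 2.75 m; q_5 = 0.44 × 0.68 × 2.75 = 0.8228 m³/s
w_6 = (29.0 − 20.5)/2 = 4.25 m; q_6 = 0.44 × 0.89 × 4.25 = 1.664 m³/s
w_7 = (29.0 − 22.4)/2 = 3.3 m; q_7 = 0.28 × 0.27 × 3.3 = 0.2495 m³/s
Q = Σ qᵢ = 8.365 m³/s
= 8.365 × 1000 = 8365 L/s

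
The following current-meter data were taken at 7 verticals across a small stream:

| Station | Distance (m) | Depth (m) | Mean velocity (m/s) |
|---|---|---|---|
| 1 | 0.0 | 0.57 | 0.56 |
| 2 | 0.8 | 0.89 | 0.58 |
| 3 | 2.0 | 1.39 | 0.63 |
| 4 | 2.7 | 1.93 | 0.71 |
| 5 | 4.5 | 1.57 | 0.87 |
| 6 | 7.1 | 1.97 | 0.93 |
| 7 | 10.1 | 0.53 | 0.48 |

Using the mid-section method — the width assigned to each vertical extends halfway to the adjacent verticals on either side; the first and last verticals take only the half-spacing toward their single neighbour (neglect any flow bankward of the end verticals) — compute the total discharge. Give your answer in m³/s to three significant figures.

11.7 m³/s

w_1 = (0.8 − 0.0)/2 = 0.4 m; q_1 = 0.56 × 0.57 × 0.4 = 0.1277 m³/s
w_2 = (2.0 − 0.0)/2 = 1 m; q_2 = 0.58 × 0.89 × 1 = 0.5162 m³/s
w_3 = (2.7 − 0.8)/2 = 0.95 m; q_3 = 0.63 × 1.39 × 0.95 = 0.8319 m³/s
w_4 = (4.5 − 2.0)/2 = 1.25 m; q_4 = 0.71 × 1.93 × 1.25 = 1.713 m³/s
w_5 = (7.1 − 2.7)/2 = 2.2 m; q_5 = 0.87 × 1.57 × 2.2 = 3.005 m³/s
w_6 = (10.1 − 4.5)/2 = 2.8 m; q_6 = 0.93 × 1.97 × 2.8 = 5.130 m³/s
w_7 = (10.1 − 7.1)/2 = 1.5 m; q_7 = 0.48 × 0.53 × 1.5 = 0.3816 m³/s
Q = Σ qᵢ = 11.71 m³/s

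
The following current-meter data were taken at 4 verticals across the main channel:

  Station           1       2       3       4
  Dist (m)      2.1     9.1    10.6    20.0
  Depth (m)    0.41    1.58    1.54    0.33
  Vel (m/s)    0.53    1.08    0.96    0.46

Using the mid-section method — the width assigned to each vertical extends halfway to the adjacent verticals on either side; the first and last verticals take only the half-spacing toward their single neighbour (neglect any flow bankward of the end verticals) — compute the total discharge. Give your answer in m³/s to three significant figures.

16.8 m³/s

w_1 = (9.1 − 2.1)/2 = 3.5 m; q_1 = 0.53 × 0.41 × 3.5 = 0.7606 m³/s
w_2 = (10.6 − 2.1)/2 = 4.25 m; q_2 = 1.08 × 1.58 × 4.25 = 7.252 m³/s
w_3 = (20.0 − 9.1)/2 = 5.45 m; q_3 = 0.96 × 1.54 × 5.45 = 8.057 m³/s
w_4 = (20.0 − 10.6)/2 = 4.7 m; q_4 = 0.46 × 0.33 × 4.7 = 0.7135 m³/s
Q = Σ qᵢ = 16.78 m³/s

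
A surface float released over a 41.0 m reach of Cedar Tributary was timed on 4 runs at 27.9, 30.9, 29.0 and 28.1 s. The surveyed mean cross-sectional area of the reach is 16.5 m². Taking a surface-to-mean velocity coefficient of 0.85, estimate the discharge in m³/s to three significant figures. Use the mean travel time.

19.8 m³/s

t̄ = (27.9 + 30.9 + 29.0 + 28.1) / 4 = 28.975 s
v_surface = L / t̄ = 41.0 / 28.975 = 1.415 m/s
v_mean = 0.85 × 1.415 = 1.203 m/s
Q = A × v_mean = 16.5 × 1.203 = 19.85 m³/s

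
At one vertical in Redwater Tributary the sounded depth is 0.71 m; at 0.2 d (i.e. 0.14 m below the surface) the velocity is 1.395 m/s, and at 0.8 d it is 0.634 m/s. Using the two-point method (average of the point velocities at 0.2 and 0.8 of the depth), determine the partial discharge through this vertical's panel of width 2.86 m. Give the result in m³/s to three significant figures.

v̄ = (1.395 + 0.634) / 2 = 1.015 m/s
q = v̄ × d × w = 1.015 × 0.71 × 2.86 = 2.060 m³/s

2.06 m³/s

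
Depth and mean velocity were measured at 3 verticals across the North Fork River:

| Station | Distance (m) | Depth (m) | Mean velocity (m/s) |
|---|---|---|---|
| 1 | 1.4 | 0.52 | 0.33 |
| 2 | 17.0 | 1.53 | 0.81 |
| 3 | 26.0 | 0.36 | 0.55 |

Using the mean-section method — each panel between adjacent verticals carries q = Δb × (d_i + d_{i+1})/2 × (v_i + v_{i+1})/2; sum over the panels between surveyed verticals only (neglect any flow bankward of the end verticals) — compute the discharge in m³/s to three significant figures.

Panel 1-2: Δb = 15.6 m, d̄ = (0.52+1.53)/2 = 1.025, v̄ = (0.33+0.81)/2 = 0.57 → q = 15.6×1.025×0.57 = 9.114 m³/s
Panel 2-3: Δb = 9 m, d̄ = (1.53+0.36)/2 = 0.945, v̄ = (0.81+0.55)/2 = 0.68 → q = 9×0.945×0.68 = 5.783 m³/s
Q = Σ q = 14.90 m³/s

14.9 m³/s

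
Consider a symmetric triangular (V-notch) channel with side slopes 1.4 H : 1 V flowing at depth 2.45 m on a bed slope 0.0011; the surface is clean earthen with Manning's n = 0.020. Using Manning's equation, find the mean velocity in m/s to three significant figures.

A = z·y² = 1.4×2.45² = 8.404 m²
P = 2y√(1+z²) = 2×2.45×√(1+1.4²) = 8.430 m
R = A/P = 8.404/8.430 = 0.9968 m
Q = (1/n)·A·R^(2/3)·S^(1/2) = (1/0.020) × 8.404 × 0.9968^(2/3) × 0.0011^(1/2) = 13.91 m³/s
V = Q/A = 13.91/8.404 = 1.655 m/s

1.65 m/s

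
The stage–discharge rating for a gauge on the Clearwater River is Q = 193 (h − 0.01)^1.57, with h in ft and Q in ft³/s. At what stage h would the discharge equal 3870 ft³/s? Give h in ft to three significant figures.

h − h₀ = (Q/C)^(1/b) = (3870/193)^(1/1.57) = 6.751 ft
h = 0.01 + 6.751 = 6.761 ft

6.76 ft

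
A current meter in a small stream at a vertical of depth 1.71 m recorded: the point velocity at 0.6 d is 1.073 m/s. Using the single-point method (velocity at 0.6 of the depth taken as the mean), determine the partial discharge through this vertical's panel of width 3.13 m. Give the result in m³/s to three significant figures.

5.74 m³/s

v̄ = v₀.₆ = 1.073 m/s
q = v̄ × d × w = 1.073 × 1.71 × 3.13 = 5.743 m³/s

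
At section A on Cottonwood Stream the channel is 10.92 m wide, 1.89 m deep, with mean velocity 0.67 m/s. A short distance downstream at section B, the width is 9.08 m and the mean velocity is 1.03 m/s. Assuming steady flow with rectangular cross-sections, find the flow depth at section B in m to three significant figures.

1.48 m

Q = A₁V₁ = (10.92×1.89) × 0.67 = 13.83 m³/s
d₂ = Q/(b₂ V₂) = 13.83/(9.08×1.03) = 1.479 m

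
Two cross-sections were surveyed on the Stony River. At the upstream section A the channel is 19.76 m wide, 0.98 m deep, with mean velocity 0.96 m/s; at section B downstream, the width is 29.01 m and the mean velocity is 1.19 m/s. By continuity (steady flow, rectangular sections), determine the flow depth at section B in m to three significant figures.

0.539 m

Q = A₁V₁ = (19.76×0.98) × 0.96 = 18.59 m³/s
d₂ = Q/(b₂ V₂) = 18.59/(29.01×1.19) = 0.5385 m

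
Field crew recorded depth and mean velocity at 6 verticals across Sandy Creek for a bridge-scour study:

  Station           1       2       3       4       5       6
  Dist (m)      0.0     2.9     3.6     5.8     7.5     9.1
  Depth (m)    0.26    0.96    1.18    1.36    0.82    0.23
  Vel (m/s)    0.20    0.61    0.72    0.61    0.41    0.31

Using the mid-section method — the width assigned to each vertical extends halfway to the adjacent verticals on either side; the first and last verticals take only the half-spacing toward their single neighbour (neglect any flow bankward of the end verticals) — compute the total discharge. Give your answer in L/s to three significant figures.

4590 L/s

w_1 = (2.9 − 0.0)/2 = 1.45 m; q_1 = 0.20 × 0.26 × 1.45 = 0.07540 m³/s
w_2 = (3.6 − 0.0)/2 = 1.8 m; q_2 = 0.61 × 0.96 × 1.8 = 1.054 m³/s
w_3 = (5.8 − 2.9)/2 = 1.45 m; q_3 = 0.72 × 1.18 × 1.45 = 1.232 m³/s
w_4 = (7.5 − 3.6)/2 = 1.95 m; q_4 = 0.61 × 1.36 × 1.95 = 1.618 m³/s
w_5 = (9.1 − 5.8)/2 = 1.65 m; q_5 = 0.41 × 0.82 × 1.65 = 0.5547 m³/s
w_6 = (9.1 − 7.5)/2 = 0.8 m; q_6 = 0.31 × 0.23 × 0.8 = 0.05704 m³/s
Q = Σ qᵢ = 4.591 m³/s
= 4.591 × 1000 = 4591 L/s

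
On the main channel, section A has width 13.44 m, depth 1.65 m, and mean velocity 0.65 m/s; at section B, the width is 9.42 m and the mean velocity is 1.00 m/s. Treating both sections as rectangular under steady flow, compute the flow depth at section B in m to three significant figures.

Q = A₁V₁ = (13.44×1.65) × 0.65 = 14.41 m³/s
d₂ = Q/(b₂ V₂) = 14.41/(9.42×1.00) = 1.530 m

1.53 m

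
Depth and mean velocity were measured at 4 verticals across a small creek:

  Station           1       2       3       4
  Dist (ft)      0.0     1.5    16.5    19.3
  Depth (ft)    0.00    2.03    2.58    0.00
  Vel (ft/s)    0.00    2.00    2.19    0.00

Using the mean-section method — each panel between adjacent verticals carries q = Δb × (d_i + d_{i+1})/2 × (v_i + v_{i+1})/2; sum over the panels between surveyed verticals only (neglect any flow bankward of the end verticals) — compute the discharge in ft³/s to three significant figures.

77.9 ft³/s

Panel 1-2: Δb = 1.5 ft, d̄ = (0.00+2.03)/2 = 1.015, v̄ = (0.00+2.00)/2 = 1 → q = 1.5×1.015×1 = 1.523 ft³/s
Panel 2-3: Δb = 15 ft, d̄ = (2.03+2.58)/2 = 2.305, v̄ = (2.00+2.19)/2 = 2.095 → q = 15×2.305×2.095 = 72.43 ft³/s
Panel 3-4: Δb = 2.8 ft, d̄ = (2.58+0.00)/2 = 1.29, v̄ = (2.19+0.00)/2 = 1.095 → q = 2.8×1.29×1.095 = 3.955 ft³/s
Q = Σ q = 77.91 ft³/s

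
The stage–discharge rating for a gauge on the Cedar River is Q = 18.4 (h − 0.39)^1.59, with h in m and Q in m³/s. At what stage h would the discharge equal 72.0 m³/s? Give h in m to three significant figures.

2.75 m

h − h₀ = (Q/C)^(1/b) = (72.0/18.4)^(1/1.59) = 2.359 m
h = 0.39 + 2.359 = 2.749 m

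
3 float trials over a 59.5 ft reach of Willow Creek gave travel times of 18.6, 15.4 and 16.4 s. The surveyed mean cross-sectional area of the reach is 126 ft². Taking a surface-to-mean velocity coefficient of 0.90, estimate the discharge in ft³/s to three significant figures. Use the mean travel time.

402 ft³/s

t̄ = (18.6 + 15.4 + 16.4) / 3 = 16.8 s
v_surface = L / t̄ = 59.5 / 16.8 = 3.542 ft/s
v_mean = 0.90 × 3.542 = 3.188 ft/s
Q = A × v_mean = 126 × 3.188 = 401.6 ft³/s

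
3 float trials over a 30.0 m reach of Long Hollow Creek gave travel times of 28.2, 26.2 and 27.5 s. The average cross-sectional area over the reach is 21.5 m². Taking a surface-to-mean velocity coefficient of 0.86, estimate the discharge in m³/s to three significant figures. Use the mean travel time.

t̄ = (28.2 + 26.2 + 27.5) / 3 = 27.3 s
v_surface = L / t̄ = 30.0 / 27.3 = 1.099 m/s
v_mean = 0.86 × 1.099 = 0.9451 m/s
Q = A × v_mean = 21.5 × 0.9451 = 20.32 m³/s

20.3 m³/s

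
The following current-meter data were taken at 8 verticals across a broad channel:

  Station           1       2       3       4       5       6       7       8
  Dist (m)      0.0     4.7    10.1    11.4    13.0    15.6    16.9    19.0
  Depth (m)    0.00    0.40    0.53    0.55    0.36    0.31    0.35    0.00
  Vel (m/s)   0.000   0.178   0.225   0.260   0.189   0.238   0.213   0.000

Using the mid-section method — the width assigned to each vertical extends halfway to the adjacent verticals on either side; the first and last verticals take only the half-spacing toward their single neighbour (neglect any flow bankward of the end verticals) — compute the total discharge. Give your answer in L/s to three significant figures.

1380 L/s

w_2 = (10.1 − 0.0)/2 = 5.05 m; q_2 = 0.178 × 0.40 × 5.05 = 0.3596 m³/s
w_3 = (11.4 − 4.7)/2 = 3.35 m; q_3 = 0.225 × 0.53 × 3.35 = 0.3995 m³/s
w_4 = (13.0 − 10.1)/2 = 1.45 m; q_4 = 0.260 × 0.55 × 1.45 = 0.2074 m³/s
w_5 = (15.6 − 11.4)/2 = 2.1 m; q_5 = 0.189 × 0.36 × 2.1 = 0.1429 m³/s
w_6 = (16.9 − 13.0)/2 = 1.95 m; q_6 = 0.238 × 0.31 × 1.95 = 0.1439 m³/s
w_7 = (19.0 − 15.6)/2 = 1.7 m; q_7 = 0.213 × 0.35 × 1.7 = 0.1267 m³/s
Stations 1, 8 contribute zero (depth or velocity is 0).
Q = Σ qᵢ = 1.380 m³/s
= 1.380 × 1000 = 1380 L/s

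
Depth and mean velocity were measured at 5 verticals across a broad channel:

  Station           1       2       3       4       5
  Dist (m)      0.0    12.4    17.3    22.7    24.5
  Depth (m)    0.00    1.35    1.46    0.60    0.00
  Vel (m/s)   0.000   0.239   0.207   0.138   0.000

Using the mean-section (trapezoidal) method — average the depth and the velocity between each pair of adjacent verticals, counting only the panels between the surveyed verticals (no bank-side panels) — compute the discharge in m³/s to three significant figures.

Panel 1-2: Δb = 12.4 m, d̄ = (0.00+1.35)/2 = 0.675, v̄ = (0.000+0.239)/2 = 0.1195 → q = 12.4×0.675×0.1195 = 1.000 m³/s
Panel 2-3: Δb = 4.9 m, d̄ = (1.35+1.46)/2 = 1.405, v̄ = (0.239+0.207)/2 = 0.223 → q = 4.9×1.405×0.223 = 1.535 m³/s
Panel 3-4: Δb = 5.4 m, d̄ = (1.46+0.60)/2 = 1.03, v̄ = (0.207+0.138)/2 = 0.1725 → q = 5.4×1.03×0.1725 = 0.9594 m³/s
Panel 4-5: Δb = 1.8 m, d̄ = (0.60+0.00)/2 = 0.3, v̄ = (0.138+0.000)/2 = 0.069 → q = 1.8×0.3×0.069 = 0.03726 m³/s
Q = Σ q = 3.532 m³/s

3.53 m³/s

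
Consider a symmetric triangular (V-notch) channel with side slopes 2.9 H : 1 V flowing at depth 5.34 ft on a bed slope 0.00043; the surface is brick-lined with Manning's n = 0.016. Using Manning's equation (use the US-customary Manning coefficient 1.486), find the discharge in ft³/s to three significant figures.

A = z·y² = 2.9×5.34² = 82.70 ft²
P = 2y√(1+z²) = 2×5.34×√(1+2.9²) = 32.76 ft
R = A/P = 82.70/32.76 = 2.524 ft
Q = (1.486/n)·A·R^(2/3)·S^(1/2) = (1.486/0.016) × 82.70 × 2.524^(2/3) × 0.00043^(1/2) = 295.2 ft³/s

295 ft³/s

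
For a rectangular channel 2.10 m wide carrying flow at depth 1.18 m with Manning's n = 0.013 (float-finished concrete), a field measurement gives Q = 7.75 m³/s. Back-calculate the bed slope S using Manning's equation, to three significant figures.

A = b·y = 2.10 × 1.18 = 2.478 m²
P = b + 2y = 2.10 + 2×1.18 = 4.460 m
R = A/P = 2.478/4.460 = 0.5556 m
S = (Q·n / (1·A·R^(2/3)))² = (7.75×0.013 / (1×2.478×0.6758))² = 0.003619

0.00362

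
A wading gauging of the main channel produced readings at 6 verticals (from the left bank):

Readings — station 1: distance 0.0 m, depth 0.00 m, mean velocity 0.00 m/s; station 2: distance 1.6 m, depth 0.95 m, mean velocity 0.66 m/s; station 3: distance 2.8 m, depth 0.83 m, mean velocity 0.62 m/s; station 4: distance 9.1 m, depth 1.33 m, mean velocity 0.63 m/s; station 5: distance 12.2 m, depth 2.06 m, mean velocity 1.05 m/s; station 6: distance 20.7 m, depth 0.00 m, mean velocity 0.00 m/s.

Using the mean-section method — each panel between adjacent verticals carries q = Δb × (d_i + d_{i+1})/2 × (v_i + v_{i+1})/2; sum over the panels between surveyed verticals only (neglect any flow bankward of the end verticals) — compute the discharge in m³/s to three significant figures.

Panel 1-2: Δb = 1.6 m, d̄ = (0.00+0.95)/2 = 0.475, v̄ = (0.00+0.66)/2 = 0.33 → q = 1.6×0.475×0.33 = 0.2508 m³/s
Panel 2-3: Δb = 1.2 m, d̄ = (0.95+0.83)/2 = 0.89, v̄ = (0.66+0.62)/2 = 0.64 → q = 1.2×0.89×0.64 = 0.6835 m³/s
Panel 3-4: Δb = 6.3 m, d̄ = (0.83+1.33)/2 = 1.08, v̄ = (0.62+0.63)/2 = 0.625 → q = 6.3×1.08×0.625 = 4.253 m³/s
Panel 4-5: Δb = 3.1 m, d̄ = (1.33+2.06)/2 = 1.695, v̄ = (0.63+1.05)/2 = 0.84 → q = 3.1×1.695×0.84 = 4.414 m³/s
Panel 5-6: Δb = 8.5 m, d̄ = (2.06+0.00)/2 = 1.03, v̄ = (1.05+0.00)/2 = 0.525 → q = 8.5×1.03×0.525 = 4.596 m³/s
Q = Σ q = 14.20 m³/s

14.2 m³/s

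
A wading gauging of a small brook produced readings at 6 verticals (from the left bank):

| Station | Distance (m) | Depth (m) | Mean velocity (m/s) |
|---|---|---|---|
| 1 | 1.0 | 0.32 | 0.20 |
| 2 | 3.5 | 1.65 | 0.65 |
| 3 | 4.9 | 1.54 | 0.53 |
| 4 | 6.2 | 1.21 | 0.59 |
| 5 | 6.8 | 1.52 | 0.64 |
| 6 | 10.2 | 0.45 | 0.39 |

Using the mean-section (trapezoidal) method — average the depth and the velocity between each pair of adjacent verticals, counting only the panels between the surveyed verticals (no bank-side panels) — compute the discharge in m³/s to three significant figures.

Panel 1-2: Δb = 2.5 m, d̄ = (0.32+1.65)/2 = 0.985, v̄ = (0.20+0.65)/2 = 0.425 → q = 2.5×0.985×0.425 = 1.047 m³/s
Panel 2-3: Δb = 1.4 m, d̄ = (1.65+1.54)/2 = 1.595, v̄ = (0.65+0.53)/2 = 0.59 → q = 1.4×1.595×0.59 = 1.317 m³/s
Panel 3-4: Δb = 1.3 m, d̄ = (1.54+1.21)/2 = 1.375, v̄ = (0.53+0.59)/2 = 0.56 → q = 1.3×1.375×0.56 = 1.001 m³/s
Panel 4-5: Δb = 0.6 m, d̄ = (1.21+1.52)/2 = 1.365, v̄ = (0.59+0.64)/2 = 0.615 → q = 0.6×1.365×0.615 = 0.5037 m³/s
Panel 5-6: Δb = 3.4 m, d̄ = (1.52+0.45)/2 = 0.985, v̄ = (0.64+0.39)/2 = 0.515 → q = 3.4×0.985×0.515 = 1.725 m³/s
Q = Σ q = 5.593 m³/s

5.59 m³/s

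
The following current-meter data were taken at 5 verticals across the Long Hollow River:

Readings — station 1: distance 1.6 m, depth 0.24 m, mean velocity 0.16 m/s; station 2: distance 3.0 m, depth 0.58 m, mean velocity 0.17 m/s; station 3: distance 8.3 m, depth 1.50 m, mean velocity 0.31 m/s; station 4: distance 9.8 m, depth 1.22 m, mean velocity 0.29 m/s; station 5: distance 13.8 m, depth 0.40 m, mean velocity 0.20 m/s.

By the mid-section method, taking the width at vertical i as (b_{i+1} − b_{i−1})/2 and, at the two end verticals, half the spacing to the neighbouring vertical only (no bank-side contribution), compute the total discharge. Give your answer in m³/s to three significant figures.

w_1 = (3.0 − 1.6)/2 = 0.7 m; q_1 = 0.16 × 0.24 × 0.7 = 0.02688 m³/s
w_2 = (8.3 − 1.6)/2 = 3.35 m; q_2 = 0.17 × 0.58 × 3.35 = 0.3303 m³/s
w_3 = (9.8 − 3.0)/2 = 3.4 m; q_3 = 0.31 × 1.50 × 3.4 = 1.581 m³/s
w_4 = (13.8 − 8.3)/2 = 2.75 m; q_4 = 0.29 × 1.22 × 2.75 = 0.9730 m³/s
w_5 = (13.8 − 9.8)/2 = 2 m; q_5 = 0.20 × 0.40 × 2 = 0.1600 m³/s
Q = Σ qᵢ = 3.071 m³/s

3.07 m³/s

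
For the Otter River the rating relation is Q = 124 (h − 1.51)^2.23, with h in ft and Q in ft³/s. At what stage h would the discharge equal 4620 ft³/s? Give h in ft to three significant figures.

6.58 ft

h − h₀ = (Q/C)^(1/b) = (4620/124)^(1/2.23) = 5.065 ft
h = 1.51 + 5.065 = 6.575 ft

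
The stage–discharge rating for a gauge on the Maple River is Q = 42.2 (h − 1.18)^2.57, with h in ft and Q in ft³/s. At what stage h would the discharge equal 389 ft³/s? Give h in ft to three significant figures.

3.55 ft

h − h₀ = (Q/C)^(1/b) = (389/42.2)^(1/2.57) = 2.373 ft
h = 1.18 + 2.373 = 3.553 ft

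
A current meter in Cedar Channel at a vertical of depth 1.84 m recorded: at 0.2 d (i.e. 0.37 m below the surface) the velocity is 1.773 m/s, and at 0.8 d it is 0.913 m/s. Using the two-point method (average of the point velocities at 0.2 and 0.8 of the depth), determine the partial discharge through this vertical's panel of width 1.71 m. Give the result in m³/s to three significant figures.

v̄ = (1.773 + 0.913) / 2 = 1.343 m/s
q = v̄ × d × w = 1.343 × 1.84 × 1.71 = 4.226 m³/s

4.23 m³/s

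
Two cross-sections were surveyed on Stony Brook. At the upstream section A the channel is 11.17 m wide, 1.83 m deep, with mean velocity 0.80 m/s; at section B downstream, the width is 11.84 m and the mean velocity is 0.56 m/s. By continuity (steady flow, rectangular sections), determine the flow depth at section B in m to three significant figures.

2.47 m

Q = A₁V₁ = (11.17×1.83) × 0.80 = 16.35 m³/s
d₂ = Q/(b₂ V₂) = 16.35/(11.84×0.56) = 2.466 m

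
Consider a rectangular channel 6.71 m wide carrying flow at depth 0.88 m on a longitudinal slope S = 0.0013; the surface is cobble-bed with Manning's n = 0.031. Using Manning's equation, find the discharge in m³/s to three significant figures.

5.40 m³/s

A = b·y = 6.71 × 0.88 = 5.905 m²
P = b + 2y = 6.71 + 2×0.88 = 8.470 m
R = A/P = 5.905/8.470 = 0.6971 m
Q = (1/n)·A·R^(2/3)·S^(1/2) = (1/0.031) × 5.905 × 0.6971^(2/3) × 0.0013^(1/2) = 5.400 m³/s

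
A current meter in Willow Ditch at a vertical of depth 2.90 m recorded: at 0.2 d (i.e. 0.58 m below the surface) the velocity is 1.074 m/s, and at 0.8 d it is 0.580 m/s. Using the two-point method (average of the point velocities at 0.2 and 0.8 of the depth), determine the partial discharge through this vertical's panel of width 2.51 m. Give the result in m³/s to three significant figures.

v̄ = (1.074 + 0.580) / 2 = 0.8270 m/s
q = v̄ × d × w = 0.8270 × 2.90 × 2.51 = 6.020 m³/s

6.02 m³/s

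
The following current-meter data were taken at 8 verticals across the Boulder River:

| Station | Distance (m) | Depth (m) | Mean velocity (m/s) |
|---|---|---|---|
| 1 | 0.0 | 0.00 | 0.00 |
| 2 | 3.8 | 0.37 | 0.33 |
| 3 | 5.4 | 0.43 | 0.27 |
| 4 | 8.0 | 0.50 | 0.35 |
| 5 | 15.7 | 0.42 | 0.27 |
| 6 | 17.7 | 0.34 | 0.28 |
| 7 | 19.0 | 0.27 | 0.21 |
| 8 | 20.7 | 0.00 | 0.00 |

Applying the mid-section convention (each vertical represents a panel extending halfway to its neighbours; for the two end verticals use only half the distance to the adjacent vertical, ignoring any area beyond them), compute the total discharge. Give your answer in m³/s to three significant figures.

w_2 = (5.4 − 0.0)/2 = 2.7 m; q_2 = 0.33 × 0.37 × 2.7 = 0.3297 m³/s
w_3 = (8.0 − 3.8)/2 = 2.1 m; q_3 = 0.27 × 0.43 × 2.1 = 0.2438 m³/s
w_4 = (15.7 − 5.4)/2 = 5.15 m; q_4 = 0.35 × 0.50 × 5.15 = 0.9013 m³/s
w_5 = (17.7 − 8.0)/2 = 4.85 m; q_5 = 0.27 × 0.42 × 4.85 = 0.5500 m³/s
w_6 = (19.0 − 15.7)/2 = 1.65 m; q_6 = 0.28 × 0.34 × 1.65 = 0.1571 m³/s
w_7 = (20.7 − 17.7)/2 = 1.5 m; q_7 = 0.21 × 0.27 × 1.5 = 0.08505 m³/s
Stations 1, 8 contribute zero (depth or velocity is 0).
Q = Σ qᵢ = 2.267 m³/s

2.27 m³/s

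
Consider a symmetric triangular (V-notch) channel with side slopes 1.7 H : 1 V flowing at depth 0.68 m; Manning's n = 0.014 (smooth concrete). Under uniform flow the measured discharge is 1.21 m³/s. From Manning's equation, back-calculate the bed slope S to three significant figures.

0.00239

A = z·y² = 1.7×0.68² = 0.7861 m²
P = 2y√(1+z²) = 2×0.68×√(1+1.7²) = 2.682 m
R = A/P = 0.7861/2.682 = 0.2931 m
S = (Q·n / (1·A·R^(2/3)))² = (1.21×0.014 / (1×0.7861×0.4412))² = 0.002386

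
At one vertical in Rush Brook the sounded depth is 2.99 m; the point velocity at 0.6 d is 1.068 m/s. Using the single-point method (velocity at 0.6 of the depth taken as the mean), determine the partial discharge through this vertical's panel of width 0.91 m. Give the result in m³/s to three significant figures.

2.91 m³/s

v̄ = v₀.₆ = 1.068 m/s
q = v̄ × d × w = 1.068 × 2.99 × 0.91 = 2.906 m³/s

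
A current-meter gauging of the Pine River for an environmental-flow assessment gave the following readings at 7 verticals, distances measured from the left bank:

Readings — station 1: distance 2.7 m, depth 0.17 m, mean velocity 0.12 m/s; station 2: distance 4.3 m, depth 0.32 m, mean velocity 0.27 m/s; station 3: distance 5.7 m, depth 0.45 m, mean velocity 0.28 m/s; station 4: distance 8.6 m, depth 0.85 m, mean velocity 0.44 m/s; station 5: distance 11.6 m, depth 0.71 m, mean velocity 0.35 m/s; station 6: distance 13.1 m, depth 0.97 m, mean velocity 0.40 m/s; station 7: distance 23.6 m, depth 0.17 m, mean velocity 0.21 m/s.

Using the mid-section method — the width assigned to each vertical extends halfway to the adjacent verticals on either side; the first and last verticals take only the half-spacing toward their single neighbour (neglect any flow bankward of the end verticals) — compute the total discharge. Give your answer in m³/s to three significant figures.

4.59 m³/s

w_1 = (4.3 − 2.7)/2 = 0.8 m; q_1 = 0.12 × 0.17 × 0.8 = 0.01632 m³/s
w_2 = (5.7 − 2.7)/2 = 1.5 m; q_2 = 0.27 × 0.32 × 1.5 = 0.1296 m³/s
w_3 = (8.6 − 4.3)/2 = 2.15 m; q_3 = 0.28 × 0.45 × 2.15 = 0.2709 m³/s
w_4 = (11.6 − 5.7)/2 = 2.95 m; q_4 = 0.44 × 0.85 × 2.95 = 1.103 m³/s
w_5 = (13.1 − 8.6)/2 = 2.25 m; q_5 = 0.35 × 0.71 × 2.25 = 0.5591 m³/s
w_6 = (23.6 − 11.6)/2 = 6 m; q_6 = 0.40 × 0.97 × 6 = 2.328 m³/s
w_7 = (23.6 − 13.1)/2 = 5.25 m; q_7 = 0.21 × 0.17 × 5.25 = 0.1874 m³/s
Q = Σ qᵢ = 4.595 m³/s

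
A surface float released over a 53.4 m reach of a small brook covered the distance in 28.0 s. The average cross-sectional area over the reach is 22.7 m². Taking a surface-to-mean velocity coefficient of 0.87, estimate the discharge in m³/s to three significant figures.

37.7 m³/s

v_surface = L / t̄ = 53.4 / 28 = 1.907 m/s
v_mean = 0.87 × 1.907 = 1.659 m/s
Q = A × v_mean = 22.7 × 1.659 = 37.66 m³/s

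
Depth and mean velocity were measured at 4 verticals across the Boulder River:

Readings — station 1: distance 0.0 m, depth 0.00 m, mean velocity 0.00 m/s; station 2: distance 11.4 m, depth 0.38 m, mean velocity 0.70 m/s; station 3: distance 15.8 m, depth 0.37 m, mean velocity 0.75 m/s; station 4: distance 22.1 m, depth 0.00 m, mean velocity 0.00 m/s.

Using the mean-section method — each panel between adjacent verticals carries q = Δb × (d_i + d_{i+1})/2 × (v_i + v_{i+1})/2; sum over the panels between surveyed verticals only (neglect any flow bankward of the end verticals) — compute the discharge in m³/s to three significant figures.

2.39 m³/s

Panel 1-2: Δb = 11.4 m, d̄ = (0.00+0.38)/2 = 0.19, v̄ = (0.00+0.70)/2 = 0.35 → q = 11.4×0.19×0.35 = 0.7581 m³/s
Panel 2-3: Δb = 4.4 m, d̄ = (0.38+0.37)/2 = 0.375, v̄ = (0.70+0.75)/2 = 0.725 → q = 4.4×0.375×0.725 = 1.196 m³/s
Panel 3-4: Δb = 6.3 m, d̄ = (0.37+0.00)/2 = 0.185, v̄ = (0.75+0.00)/2 = 0.375 → q = 6.3×0.185×0.375 = 0.4371 m³/s
Q = Σ q = 2.391 m³/s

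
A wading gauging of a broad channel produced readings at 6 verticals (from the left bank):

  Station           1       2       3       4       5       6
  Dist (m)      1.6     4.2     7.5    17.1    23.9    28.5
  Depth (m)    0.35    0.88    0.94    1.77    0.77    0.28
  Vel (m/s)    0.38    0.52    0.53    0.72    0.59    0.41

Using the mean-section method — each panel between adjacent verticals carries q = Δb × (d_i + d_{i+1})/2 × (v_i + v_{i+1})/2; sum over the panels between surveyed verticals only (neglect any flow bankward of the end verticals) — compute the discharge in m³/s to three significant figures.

17.3 m³/s

Panel 1-2: Δb = 2.6 m, d̄ = (0.35+0.88)/2 = 0.615, v̄ = (0.38+0.52)/2 = 0.45 → q = 2.6×0.615×0.45 = 0.7196 m³/s
Panel 2-3: Δb = 3.3 m, d̄ = (0.88+0.94)/2 = 0.91, v̄ = (0.52+0.53)/2 = 0.525 → q = 3.3×0.91×0.525 = 1.577 m³/s
Panel 3-4: Δb = 9.6 m, d̄ = (0.94+1.77)/2 = 1.355, v̄ = (0.53+0.72)/2 = 0.625 → q = 9.6×1.355×0.625 = 8.130 m³/s
Panel 4-5: Δb = 6.8 m, d̄ = (1.77+0.77)/2 = 1.27, v̄ = (0.72+0.59)/2 = 0.655 → q = 6.8×1.27×0.655 = 5.657 m³/s
Panel 5-6: Δb = 4.6 m, d̄ = (0.77+0.28)/2 = 0.525, v̄ = (0.59+0.41)/2 = 0.5 → q = 4.6×0.525×0.5 = 1.208 m³/s
Q = Σ q = 17.29 m³/s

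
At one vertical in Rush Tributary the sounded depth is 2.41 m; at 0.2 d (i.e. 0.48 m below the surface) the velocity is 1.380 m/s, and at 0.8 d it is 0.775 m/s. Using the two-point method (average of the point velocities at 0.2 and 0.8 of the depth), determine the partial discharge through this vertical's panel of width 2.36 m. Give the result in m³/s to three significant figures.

v̄ = (1.380 + 0.775) / 2 = 1.078 m/s
q = v̄ × d × w = 1.078 × 2.41 × 2.36 = 6.128 m³/s

6.13 m³/s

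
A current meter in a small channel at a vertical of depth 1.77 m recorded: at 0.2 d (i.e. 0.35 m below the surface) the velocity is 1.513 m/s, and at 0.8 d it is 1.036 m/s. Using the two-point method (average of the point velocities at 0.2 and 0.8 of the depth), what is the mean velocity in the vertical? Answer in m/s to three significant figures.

1.27 m/s

v̄ = (1.513 + 1.036) / 2 = 1.275 m/s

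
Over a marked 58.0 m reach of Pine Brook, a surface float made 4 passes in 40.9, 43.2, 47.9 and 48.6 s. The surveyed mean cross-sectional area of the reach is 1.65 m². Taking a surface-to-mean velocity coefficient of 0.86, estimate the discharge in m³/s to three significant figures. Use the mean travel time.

1.82 m³/s

t̄ = (40.9 + 43.2 + 47.9 + 48.6) / 4 = 45.15 s
v_surface = L / t̄ = 58.0 / 45.15 = 1.285 m/s
v_mean = 0.86 × 1.285 = 1.105 m/s
Q = A × v_mean = 1.65 × 1.105 = 1.823 m³/s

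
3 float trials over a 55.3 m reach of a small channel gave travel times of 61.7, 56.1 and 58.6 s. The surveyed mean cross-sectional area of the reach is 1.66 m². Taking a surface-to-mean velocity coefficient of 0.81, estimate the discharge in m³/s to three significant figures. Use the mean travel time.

1.26 m³/s

t̄ = (61.7 + 56.1 + 58.6) / 3 = 58.8 s
v_surface = L / t̄ = 55.3 / 58.8 = 0.9405 m/s
v_mean = 0.81 × 0.9405 = 0.7618 m/s
Q = A × v_mean = 1.66 × 0.7618 = 1.265 m³/s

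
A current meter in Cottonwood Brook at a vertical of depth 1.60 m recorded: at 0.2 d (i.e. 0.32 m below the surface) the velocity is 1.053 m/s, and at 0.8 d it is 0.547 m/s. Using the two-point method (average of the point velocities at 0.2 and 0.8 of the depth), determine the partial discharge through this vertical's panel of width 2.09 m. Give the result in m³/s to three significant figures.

v̄ = (1.053 + 0.547) / 2 = 0.8000 m/s
q = v̄ × d × w = 0.8000 × 1.60 × 2.09 = 2.675 m³/s

2.68 m³/s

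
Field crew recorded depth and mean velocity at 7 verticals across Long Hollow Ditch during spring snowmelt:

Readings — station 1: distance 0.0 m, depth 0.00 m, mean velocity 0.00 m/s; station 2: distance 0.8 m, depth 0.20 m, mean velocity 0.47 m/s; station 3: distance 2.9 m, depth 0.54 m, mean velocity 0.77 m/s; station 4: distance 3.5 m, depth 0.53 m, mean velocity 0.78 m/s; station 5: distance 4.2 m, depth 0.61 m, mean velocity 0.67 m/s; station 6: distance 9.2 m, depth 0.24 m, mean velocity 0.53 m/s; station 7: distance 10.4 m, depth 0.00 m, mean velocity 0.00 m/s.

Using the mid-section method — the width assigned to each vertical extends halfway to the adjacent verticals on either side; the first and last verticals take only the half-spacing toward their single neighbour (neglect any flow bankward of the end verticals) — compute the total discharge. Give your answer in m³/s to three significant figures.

2.53 m³/s

w_2 = (2.9 − 0.0)/2 = 1.45 m; q_2 = 0.47 × 0.20 × 1.45 = 0.1363 m³/s
w_3 = (3.5 − 0.8)/2 = 1.35 m; q_3 = 0.77 × 0.54 × 1.35 = 0.5613 m³/s
w_4 = (4.2 − 2.9)/2 = 0.65 m; q_4 = 0.78 × 0.53 × 0.65 = 0.2687 m³/s
w_5 = (9.2 − 3.5)/2 = 2.85 m; q_5 = 0.67 × 0.61 × 2.85 = 1.165 m³/s
w_6 = (10.4 − 4.2)/2 = 3.1 m; q_6 = 0.53 × 0.24 × 3.1 = 0.3943 m³/s
Stations 1, 7 contribute zero (depth or velocity is 0).
Q = Σ qᵢ = 2.525 m³/s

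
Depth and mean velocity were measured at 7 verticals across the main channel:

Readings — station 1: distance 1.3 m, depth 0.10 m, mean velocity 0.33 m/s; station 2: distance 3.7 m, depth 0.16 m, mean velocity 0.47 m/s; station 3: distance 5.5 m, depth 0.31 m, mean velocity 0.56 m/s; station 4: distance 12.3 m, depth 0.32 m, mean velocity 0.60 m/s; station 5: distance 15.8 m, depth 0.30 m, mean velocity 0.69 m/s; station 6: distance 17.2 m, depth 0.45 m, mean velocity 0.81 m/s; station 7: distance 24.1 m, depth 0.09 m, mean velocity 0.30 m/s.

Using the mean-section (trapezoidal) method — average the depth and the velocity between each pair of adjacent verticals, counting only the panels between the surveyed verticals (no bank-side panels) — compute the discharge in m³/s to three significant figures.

3.71 m³/s

Panel 1-2: Δb = 2.4 m, d̄ = (0.10+0.16)/2 = 0.13, v̄ = (0.33+0.47)/2 = 0.4 → q = 2.4×0.13×0.4 = 0.1248 m³/s
Panel 2-3: Δb = 1.8 m, d̄ = (0.16+0.31)/2 = 0.235, v̄ = (0.47+0.56)/2 = 0.515 → q = 1.8×0.235×0.515 = 0.2178 m³/s
Panel 3-4: Δb = 6.8 m, d̄ = (0.31+0.32)/2 = 0.315, v̄ = (0.56+0.60)/2 = 0.58 → q = 6.8×0.315×0.58 = 1.242 m³/s
Panel 4-5: Δb = 3.5 m, d̄ = (0.32+0.30)/2 = 0.31, v̄ = (0.60+0.69)/2 = 0.645 → q = 3.5×0.31×0.645 = 0.6998 m³/s
Panel 5-6: Δb = 1.4 m, d̄ = (0.30+0.45)/2 = 0.375, v̄ = (0.69+0.81)/2 = 0.75 → q = 1.4×0.375×0.75 = 0.3938 m³/s
Panel 6-7: Δb = 6.9 m, d̄ = (0.45+0.09)/2 = 0.27, v̄ = (0.81+0.30)/2 = 0.555 → q = 6.9×0.27×0.555 = 1.034 m³/s
Q = Σ q = 3.713 m³/s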